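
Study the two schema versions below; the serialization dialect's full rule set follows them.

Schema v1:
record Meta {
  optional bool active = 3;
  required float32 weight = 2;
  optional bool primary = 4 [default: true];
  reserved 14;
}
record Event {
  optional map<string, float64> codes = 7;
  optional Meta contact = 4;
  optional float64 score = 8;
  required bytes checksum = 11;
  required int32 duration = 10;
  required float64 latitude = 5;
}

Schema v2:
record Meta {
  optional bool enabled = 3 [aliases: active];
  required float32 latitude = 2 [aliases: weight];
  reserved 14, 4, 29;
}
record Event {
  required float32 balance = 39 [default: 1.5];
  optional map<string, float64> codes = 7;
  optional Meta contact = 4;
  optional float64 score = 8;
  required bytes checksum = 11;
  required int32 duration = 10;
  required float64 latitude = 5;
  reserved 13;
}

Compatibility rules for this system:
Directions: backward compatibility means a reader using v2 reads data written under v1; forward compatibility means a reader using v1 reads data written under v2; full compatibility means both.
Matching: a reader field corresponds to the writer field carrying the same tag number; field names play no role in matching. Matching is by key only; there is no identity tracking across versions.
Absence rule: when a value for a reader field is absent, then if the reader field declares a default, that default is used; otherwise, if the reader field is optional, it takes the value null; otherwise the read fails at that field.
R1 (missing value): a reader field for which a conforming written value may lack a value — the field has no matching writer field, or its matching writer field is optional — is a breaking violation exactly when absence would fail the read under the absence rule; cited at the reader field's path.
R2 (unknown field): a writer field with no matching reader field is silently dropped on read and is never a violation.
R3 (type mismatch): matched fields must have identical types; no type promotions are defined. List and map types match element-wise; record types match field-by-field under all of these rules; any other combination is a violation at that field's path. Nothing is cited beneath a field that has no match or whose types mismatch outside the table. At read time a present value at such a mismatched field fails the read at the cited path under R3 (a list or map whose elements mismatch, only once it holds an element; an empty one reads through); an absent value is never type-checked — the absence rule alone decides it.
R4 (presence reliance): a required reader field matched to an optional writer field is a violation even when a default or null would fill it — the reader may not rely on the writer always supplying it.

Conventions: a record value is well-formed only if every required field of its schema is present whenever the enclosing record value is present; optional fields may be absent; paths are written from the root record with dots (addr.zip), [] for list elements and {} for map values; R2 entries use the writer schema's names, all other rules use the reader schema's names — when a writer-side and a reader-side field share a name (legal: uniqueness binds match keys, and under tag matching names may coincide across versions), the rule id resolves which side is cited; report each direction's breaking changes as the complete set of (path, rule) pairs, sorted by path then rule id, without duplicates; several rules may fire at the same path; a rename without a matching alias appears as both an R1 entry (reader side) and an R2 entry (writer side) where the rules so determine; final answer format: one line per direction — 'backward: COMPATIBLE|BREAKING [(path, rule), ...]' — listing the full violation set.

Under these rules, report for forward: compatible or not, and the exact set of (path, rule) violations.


in Event below, arrows point writer -> reader
forward analysis of Event with v1 as reader and v2 as writer:
  writer optional, map<string, float64> -> map<string, float64>: reader codes maps from writer codes
  writer optional, Meta -> Meta: reader contact maps from writer contact
  writer optional, float64 -> float64: reader score maps from writer score
  writer required, bytes -> bytes: reader checksum maps from writer checksum
  writer required, int32 -> int32: reader duration maps from writer duration
  writer required, float64 -> float64: reader latitude maps from writer latitude
  leftover writer field: balance
  writer optional, bool -> bool: reader contact.active maps from writer contact.enabled
  writer required, float32 -> float32: reader contact.weight maps from writer contact.latitude
  no writer field matches reader contact.primary
  nothing fires on Event: forward is COMPATIBLE
ruling out the remaining Event differences:
  removed field primary from record Meta (its key 4 joins the reserved list) -> no rule fires on it in Event's dialect; the asked verdict holds
  added field balance to record Event: required float32, tag 39, default 1.5 (in v2 it sits immediately before codes) -> no rule fires on it in Event's dialect; the asked verdict holds
  renamed field weight to latitude in record Meta (alias weight declared on the renamed field) -> no rule fires on it in Event's dialect; the asked verdict holds
  renamed field active to enabled in record Meta (alias active declared on the renamed field) -> no rule fires on it in Event's dialect; the asked verdict holds

forward: COMPATIBLE []


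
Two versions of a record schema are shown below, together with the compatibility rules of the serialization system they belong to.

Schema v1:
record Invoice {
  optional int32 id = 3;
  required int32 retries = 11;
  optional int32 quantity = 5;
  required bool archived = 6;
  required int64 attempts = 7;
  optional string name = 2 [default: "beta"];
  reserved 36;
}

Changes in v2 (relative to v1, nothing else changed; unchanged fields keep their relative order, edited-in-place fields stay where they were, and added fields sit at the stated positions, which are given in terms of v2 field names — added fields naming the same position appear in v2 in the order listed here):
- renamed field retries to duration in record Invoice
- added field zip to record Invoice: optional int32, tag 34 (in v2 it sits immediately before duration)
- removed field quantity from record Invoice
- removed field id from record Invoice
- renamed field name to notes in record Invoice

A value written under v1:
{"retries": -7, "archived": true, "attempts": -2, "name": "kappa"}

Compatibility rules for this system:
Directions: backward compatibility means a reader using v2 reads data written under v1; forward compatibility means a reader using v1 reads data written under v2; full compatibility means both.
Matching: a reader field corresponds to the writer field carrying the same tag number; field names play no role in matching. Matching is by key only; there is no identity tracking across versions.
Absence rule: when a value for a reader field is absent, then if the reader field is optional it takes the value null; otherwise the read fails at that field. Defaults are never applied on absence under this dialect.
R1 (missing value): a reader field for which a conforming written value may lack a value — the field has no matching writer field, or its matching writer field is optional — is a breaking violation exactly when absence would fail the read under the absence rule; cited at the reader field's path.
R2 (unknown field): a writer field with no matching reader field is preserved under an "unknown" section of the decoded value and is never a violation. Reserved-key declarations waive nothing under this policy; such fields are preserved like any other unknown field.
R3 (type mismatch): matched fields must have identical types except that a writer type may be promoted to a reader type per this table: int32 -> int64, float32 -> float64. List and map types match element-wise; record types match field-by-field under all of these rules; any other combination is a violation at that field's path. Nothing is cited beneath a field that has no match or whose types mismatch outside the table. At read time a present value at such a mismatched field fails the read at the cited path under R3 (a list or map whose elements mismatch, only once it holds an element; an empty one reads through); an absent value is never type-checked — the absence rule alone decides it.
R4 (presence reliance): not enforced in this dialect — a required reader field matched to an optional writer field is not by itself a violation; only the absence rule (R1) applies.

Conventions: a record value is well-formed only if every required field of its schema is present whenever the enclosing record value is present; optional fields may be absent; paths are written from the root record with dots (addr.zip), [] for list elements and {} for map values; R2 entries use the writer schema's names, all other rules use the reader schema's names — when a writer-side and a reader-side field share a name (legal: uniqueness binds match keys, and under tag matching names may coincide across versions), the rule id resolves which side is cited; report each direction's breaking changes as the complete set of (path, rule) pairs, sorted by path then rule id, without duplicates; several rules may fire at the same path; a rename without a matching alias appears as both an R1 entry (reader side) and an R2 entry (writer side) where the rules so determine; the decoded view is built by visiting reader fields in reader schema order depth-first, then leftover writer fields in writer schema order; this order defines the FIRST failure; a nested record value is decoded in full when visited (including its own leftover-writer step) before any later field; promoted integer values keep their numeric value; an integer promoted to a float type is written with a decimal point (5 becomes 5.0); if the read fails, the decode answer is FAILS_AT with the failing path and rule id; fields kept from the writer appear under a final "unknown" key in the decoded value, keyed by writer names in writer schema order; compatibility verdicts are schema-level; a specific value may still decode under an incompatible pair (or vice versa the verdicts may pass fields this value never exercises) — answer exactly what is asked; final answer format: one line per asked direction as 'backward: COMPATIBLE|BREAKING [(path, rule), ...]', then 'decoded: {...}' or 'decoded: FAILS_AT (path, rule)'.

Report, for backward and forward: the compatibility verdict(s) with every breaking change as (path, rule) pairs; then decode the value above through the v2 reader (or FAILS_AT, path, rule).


backward: COMPATIBLE []; forward: COMPATIBLE []; decoded: {"zip": null, "duration": -7, "archived": true, "attempts": -2, "notes": "kappa"}

each type pair in Invoice: writer, then reader
backward analysis of Invoice with v2 as reader and v1 as writer:
  zip has no writer counterpart
  int32 -> int32, writer required: duration aligns to retries
  bool -> bool, writer required: archived aligns to archived
  int64 -> int64, writer required: attempts aligns to attempts
  string -> string, writer optional: notes aligns to name
  writer field id has no reader counterpart
  writer field quantity has no reader counterpart
  => backward verdict for Invoice: COMPATIBLE, no violations
forward analysis of Invoice with v1 as reader and v2 as writer:
  id has no writer counterpart
  int32 -> int32, writer required: retries aligns to duration
  quantity has no writer counterpart
  bool -> bool, writer required: archived aligns to archived
  int64 -> int64, writer required: attempts aligns to attempts
  string -> string, writer optional: name aligns to notes
  writer field zip has no reader counterpart
  => forward verdict for Invoice: COMPATIBLE, no violations
decode (reader v2):
  zip := null (missing; optional => null)
  duration := -7 (from writer retries)
  archived := true
  attempts := -2
  notes := "kappa" (from writer name)
  => decoded: {"zip": null, "duration": -7, "archived": true, "attempts": -2, "notes": "kappa"}


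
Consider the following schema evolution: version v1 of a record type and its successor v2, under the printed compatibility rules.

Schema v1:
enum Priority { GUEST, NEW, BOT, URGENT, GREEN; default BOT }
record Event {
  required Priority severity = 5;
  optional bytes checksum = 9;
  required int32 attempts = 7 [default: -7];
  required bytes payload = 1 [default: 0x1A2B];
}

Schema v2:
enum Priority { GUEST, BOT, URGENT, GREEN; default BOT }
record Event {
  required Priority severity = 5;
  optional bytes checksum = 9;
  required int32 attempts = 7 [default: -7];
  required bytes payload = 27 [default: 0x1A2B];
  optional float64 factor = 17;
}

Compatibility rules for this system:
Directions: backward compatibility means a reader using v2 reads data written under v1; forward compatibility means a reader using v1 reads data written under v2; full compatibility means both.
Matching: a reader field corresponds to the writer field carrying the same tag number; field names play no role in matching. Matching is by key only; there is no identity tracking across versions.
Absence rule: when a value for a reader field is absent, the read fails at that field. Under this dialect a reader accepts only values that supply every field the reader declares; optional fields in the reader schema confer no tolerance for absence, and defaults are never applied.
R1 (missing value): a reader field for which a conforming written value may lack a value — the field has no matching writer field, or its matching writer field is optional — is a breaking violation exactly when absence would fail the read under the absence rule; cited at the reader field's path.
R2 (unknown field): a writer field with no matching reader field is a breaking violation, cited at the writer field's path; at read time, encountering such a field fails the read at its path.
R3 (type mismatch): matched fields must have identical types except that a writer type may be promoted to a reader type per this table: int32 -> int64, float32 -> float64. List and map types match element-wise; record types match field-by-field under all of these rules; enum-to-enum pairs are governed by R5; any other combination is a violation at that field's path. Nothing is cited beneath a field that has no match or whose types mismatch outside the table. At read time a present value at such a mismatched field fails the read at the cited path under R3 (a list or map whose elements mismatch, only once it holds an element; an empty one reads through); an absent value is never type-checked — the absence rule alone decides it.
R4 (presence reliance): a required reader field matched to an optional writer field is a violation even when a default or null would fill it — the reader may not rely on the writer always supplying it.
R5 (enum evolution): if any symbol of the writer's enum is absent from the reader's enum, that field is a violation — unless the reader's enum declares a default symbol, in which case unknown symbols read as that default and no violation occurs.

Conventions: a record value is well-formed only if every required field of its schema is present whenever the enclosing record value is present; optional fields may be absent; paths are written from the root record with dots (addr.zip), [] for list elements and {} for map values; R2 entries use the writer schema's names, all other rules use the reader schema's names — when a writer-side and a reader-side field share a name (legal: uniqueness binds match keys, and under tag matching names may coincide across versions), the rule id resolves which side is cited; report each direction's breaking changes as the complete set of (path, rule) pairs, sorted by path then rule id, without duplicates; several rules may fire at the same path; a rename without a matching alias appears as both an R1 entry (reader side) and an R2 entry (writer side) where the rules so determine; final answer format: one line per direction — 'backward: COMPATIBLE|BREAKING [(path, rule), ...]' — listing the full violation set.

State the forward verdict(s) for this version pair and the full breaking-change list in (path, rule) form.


forward: BREAKING [(checksum, R1), (factor, R2), (payload, R1), (payload, R2)]

in Event below, arrows point writer -> reader
forward on Event — v1 reading data written by v2:
  Priority -> Priority, writer required: severity aligns to severity
  bytes -> bytes, writer optional: checksum aligns to checksum
  int32 -> int32, writer required: attempts aligns to attempts
  no writer field matches reader payload
  payload (writer side), unknown to reader
  factor (writer side), unknown to reader
  R1 fires at checksum
  R2 fires at factor
  R1 fires at payload
  R2 fires at payload
  forward on Event therefore BREAKING (4)
remaining Event differences; none change what is asked:
  enum Priority (field severity in record Event): symbol NEW removed -> no rule fires on it in Event's dialect; the asked verdict holds


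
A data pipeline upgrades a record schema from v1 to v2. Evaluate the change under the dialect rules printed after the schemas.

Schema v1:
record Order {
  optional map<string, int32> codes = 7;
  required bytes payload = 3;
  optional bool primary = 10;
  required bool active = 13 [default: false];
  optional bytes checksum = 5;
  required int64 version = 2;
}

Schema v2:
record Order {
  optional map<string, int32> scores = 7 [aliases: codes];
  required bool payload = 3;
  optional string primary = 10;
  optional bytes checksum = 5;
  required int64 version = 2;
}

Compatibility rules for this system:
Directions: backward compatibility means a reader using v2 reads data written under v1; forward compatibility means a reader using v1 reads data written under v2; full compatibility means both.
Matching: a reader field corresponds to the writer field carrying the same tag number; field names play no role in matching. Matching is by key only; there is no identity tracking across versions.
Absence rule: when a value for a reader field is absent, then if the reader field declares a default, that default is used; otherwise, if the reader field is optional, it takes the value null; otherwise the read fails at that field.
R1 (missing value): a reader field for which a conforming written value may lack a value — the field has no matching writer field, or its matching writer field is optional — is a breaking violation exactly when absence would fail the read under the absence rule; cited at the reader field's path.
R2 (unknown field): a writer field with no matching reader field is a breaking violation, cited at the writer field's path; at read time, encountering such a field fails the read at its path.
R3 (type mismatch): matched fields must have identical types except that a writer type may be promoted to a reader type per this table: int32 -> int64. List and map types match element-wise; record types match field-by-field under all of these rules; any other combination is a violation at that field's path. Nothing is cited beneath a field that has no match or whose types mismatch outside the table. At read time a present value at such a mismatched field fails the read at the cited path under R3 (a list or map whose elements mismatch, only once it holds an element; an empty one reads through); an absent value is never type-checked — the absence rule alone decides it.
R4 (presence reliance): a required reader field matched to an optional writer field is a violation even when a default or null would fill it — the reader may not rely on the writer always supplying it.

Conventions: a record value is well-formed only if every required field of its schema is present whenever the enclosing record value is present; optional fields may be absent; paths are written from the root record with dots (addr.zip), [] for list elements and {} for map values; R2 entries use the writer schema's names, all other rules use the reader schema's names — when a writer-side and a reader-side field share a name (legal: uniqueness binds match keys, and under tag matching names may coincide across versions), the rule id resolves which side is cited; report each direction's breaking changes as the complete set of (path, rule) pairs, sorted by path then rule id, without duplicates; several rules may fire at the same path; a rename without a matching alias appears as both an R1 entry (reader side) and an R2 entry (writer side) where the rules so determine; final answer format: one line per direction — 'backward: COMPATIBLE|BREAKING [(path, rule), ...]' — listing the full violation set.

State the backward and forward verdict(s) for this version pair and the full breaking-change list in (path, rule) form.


the writer's type comes first in each Order pair
backward on Order — v2 reading data written by v1:
  scores <- codes (map<string, int32> -> map<string, int32>, writer optional)
  payload <- payload (bytes -> bool, writer required)
  primary <- primary (bool -> string, writer optional)
  checksum <- checksum (bytes -> bytes, writer optional)
  version <- version (int64 -> int64, writer required)
  leftover writer field: active
  breaking: (active, R2)
  breaking: (payload, R3)
  breaking: (primary, R3)
  => backward: BREAKING (3)
forward on Order — v1 reading data written by v2:
  codes <- scores (map<string, int32> -> map<string, int32>, writer optional)
  payload <- payload (bool -> bytes, writer required)
  primary <- primary (string -> bool, writer optional)
  active: no writer-side match
  checksum <- checksum (bytes -> bytes, writer optional)
  version <- version (int64 -> int64, writer required)
  breaking: (payload, R3)
  breaking: (primary, R3)
  => forward: BREAKING (2)

backward: BREAKING [(active, R2), (payload, R3), (primary, R3)]; forward: BREAKING [(payload, R3), (primary, R3)]


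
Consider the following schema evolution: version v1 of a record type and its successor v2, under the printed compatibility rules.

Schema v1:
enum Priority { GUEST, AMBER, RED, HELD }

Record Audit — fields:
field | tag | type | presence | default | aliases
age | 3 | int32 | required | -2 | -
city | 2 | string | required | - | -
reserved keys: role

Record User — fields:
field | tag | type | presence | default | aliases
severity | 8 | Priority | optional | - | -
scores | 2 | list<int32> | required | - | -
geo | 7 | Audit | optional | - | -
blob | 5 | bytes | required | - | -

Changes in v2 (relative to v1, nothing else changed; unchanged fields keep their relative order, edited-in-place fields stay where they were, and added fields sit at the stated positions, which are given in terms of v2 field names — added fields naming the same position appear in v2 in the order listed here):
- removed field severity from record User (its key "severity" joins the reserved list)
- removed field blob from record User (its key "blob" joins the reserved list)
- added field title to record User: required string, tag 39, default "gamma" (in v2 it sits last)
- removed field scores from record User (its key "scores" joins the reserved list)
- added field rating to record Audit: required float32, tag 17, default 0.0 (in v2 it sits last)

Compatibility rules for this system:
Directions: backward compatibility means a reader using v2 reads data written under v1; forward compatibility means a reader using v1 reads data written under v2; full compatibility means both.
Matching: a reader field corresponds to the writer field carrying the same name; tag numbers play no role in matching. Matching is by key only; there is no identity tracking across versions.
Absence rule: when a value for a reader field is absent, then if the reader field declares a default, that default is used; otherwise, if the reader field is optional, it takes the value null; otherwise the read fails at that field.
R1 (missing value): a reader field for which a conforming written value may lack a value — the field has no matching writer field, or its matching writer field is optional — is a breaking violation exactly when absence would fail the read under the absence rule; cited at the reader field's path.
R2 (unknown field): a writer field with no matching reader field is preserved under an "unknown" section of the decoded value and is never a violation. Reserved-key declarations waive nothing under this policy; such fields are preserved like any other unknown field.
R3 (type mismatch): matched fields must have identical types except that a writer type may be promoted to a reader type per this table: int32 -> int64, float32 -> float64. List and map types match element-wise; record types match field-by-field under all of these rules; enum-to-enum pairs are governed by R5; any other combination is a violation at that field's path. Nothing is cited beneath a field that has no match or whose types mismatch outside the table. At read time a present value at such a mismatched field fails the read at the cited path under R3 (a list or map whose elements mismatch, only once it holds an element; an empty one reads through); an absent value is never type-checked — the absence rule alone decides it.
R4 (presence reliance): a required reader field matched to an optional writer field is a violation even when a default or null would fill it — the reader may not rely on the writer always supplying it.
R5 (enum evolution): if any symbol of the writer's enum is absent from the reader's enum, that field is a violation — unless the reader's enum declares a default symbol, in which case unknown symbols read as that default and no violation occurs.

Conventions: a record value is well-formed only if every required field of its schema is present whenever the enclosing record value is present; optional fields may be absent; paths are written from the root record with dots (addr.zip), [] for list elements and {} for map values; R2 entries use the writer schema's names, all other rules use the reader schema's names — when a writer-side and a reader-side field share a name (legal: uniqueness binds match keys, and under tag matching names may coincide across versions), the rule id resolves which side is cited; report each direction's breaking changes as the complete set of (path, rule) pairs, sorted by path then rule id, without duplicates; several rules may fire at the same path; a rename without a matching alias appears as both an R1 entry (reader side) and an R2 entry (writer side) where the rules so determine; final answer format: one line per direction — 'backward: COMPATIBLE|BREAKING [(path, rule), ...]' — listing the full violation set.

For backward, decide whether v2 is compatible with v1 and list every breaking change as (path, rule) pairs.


each type pair in User: writer, then reader
backward analysis of User with v2 as reader and v1 as writer:
  geo: paired with writer geo (Audit -> Audit; writer optional)
  title: no writer match
  severity (writer side), unknown to reader
  scores (writer side), unknown to reader
  blob (writer side), unknown to reader
  geo.age: paired with writer geo.age (int32 -> int32; writer required)
  geo.city: paired with writer geo.city (string -> string; writer required)
  geo.rating: no writer match
  => backward: COMPATIBLE
ruling out the remaining User differences:
  removed field severity from record User (its key "severity" joins the reserved list) -> inert for the asked User verdict: nothing fires
  removed field blob from record User (its key "blob" joins the reserved list) -> fires only in the forward direction of User, which is not asked here
  added field title to record User: required string, tag 39, default "gamma" (in v2 it sits last) -> inert for the asked User verdict: nothing fires
  removed field scores from record User (its key "scores" joins the reserved list) -> fires only in the forward direction of User, which is not asked here
  added field rating to record Audit: required float32, tag 17, default 0.0 (in v2 it sits last) -> inert for the asked User verdict: nothing fires

backward: COMPATIBLE []


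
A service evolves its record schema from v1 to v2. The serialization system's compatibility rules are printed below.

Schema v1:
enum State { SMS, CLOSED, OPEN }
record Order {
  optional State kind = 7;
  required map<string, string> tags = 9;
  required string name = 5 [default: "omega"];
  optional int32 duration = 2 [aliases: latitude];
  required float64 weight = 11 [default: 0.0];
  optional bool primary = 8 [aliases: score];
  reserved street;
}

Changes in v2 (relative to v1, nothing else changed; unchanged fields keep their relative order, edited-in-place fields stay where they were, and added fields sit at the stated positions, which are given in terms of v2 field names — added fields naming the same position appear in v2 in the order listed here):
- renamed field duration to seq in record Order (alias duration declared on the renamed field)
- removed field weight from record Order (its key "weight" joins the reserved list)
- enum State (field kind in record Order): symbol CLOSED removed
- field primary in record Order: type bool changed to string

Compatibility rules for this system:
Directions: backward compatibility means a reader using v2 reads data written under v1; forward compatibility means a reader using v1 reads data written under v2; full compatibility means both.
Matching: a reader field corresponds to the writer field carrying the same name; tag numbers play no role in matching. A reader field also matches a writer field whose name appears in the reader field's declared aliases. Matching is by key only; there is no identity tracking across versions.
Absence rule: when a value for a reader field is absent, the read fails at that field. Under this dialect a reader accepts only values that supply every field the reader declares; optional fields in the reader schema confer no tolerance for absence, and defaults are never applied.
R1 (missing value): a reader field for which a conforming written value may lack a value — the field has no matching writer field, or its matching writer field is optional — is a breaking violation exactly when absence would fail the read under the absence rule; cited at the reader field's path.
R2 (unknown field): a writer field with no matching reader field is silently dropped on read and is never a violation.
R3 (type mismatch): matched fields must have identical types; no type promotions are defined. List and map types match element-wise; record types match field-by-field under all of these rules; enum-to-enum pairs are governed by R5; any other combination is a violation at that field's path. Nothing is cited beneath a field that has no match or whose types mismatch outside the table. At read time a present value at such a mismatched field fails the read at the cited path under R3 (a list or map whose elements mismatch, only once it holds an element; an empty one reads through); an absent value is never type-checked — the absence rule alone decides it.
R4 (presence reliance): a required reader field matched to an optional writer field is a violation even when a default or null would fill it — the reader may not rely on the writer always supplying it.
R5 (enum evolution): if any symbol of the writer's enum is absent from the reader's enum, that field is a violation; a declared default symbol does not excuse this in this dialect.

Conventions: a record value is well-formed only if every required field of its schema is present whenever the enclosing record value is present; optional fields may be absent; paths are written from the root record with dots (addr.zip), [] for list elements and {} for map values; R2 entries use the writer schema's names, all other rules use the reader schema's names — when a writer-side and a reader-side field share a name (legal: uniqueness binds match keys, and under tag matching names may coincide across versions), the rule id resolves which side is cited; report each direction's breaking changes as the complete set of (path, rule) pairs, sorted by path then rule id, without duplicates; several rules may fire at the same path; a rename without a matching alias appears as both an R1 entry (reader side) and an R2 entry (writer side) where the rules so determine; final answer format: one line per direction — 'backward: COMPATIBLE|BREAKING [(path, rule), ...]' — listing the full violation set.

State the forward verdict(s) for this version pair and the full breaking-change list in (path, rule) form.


forward: BREAKING [(duration, R1), (kind, R1), (primary, R1), (primary, R3), (weight, R1)]

each type pair in Order: writer, then reader
forward pass over Order, reader schema v1, writer schema v2:
  kind <- kind (State -> State, writer optional)
  tags <- tags (map<string, string> -> map<string, string>, writer required)
  name <- name (string -> string, writer required)
  duration: no writer match
  weight: no writer match
  primary <- primary (string -> bool, writer optional)
  leftover writer field: seq
  breaking: (duration, R1)
  breaking: (kind, R1)
  breaking: (primary, R1)
  breaking: (primary, R3)
  breaking: (weight, R1)
  => 5 violation(s): forward is BREAKING for Order
checking off the Order differences that do not matter here:
  renamed field duration to seq in record Order (alias duration declared on the renamed field) -> its effect on Order is confined to the backward direction, not asked
  enum State (field kind in record Order): symbol CLOSED removed -> its effect on Order is confined to the backward direction, not asked


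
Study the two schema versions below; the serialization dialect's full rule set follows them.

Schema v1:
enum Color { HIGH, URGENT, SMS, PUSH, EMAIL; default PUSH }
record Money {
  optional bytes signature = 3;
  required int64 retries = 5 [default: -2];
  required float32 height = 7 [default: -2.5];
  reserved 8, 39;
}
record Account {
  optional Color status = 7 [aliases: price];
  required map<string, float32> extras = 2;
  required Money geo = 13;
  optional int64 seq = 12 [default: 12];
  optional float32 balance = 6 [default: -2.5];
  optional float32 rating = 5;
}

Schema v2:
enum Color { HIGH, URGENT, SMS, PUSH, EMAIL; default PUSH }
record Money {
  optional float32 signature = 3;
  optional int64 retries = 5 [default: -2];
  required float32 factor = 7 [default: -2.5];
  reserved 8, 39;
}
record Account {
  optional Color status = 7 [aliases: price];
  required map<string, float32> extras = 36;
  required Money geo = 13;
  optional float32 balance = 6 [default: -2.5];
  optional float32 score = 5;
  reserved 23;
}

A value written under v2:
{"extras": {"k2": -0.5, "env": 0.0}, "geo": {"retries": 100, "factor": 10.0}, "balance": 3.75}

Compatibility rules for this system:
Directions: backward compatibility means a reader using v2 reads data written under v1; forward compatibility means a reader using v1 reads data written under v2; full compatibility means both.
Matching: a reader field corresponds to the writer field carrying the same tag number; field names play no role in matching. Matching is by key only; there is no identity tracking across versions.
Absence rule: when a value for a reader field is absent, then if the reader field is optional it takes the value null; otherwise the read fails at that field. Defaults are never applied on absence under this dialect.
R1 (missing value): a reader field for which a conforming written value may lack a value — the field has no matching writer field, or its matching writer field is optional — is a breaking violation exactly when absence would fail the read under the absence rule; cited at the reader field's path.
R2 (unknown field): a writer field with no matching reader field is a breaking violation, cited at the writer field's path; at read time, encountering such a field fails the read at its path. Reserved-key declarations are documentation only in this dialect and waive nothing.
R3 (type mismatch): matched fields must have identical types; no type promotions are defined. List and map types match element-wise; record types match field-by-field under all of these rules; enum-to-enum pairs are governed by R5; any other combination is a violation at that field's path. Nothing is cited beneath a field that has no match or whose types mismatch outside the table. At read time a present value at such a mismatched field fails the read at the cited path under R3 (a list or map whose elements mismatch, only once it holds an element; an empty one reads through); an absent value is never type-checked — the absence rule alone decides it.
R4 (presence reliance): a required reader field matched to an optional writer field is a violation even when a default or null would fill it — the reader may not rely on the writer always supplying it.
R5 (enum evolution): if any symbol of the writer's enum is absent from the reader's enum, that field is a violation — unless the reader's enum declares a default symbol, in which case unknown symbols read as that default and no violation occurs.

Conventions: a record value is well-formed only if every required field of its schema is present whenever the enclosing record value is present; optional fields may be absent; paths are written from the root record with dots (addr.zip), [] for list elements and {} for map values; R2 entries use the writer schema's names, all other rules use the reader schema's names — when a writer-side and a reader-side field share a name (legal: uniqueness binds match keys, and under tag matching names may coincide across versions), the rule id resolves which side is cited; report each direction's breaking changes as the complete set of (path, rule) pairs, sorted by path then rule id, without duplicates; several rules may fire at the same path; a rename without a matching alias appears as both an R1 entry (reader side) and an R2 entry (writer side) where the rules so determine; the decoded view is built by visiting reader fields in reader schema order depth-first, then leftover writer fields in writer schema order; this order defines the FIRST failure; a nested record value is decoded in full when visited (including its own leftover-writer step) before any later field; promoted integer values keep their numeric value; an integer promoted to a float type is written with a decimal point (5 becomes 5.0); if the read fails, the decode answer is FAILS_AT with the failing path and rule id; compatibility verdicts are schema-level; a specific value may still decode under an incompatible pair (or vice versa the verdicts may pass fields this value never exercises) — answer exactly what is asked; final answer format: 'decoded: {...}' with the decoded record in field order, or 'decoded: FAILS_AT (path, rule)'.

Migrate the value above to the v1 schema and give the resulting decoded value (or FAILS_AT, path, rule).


decoded: FAILS_AT (extras, R1)

the writer's type comes first in each Account pair
migrating the Account value to v1:
  status := null (absent, optional -> null)
  read fails at extras under R1 (no fill)
  => FAILS_AT (extras, R1)
remaining Account differences; none change what is asked:
  field signature in record Money: type bytes changed to float32 -> changes Account's schema-level verdicts only — the decode of this value is the same
  renamed field rating to score in record Account -> triggers nothing under the printed rules; the Account answer is the same either way
  removed field seq from record Account -> changes Account's schema-level verdicts only — the decode of this value is the same
  renamed field height to factor in record Money -> triggers nothing under the printed rules; the Account answer is the same either way
  field retries in record Money: required changed to optional -> changes Account's schema-level verdicts only — the decode of this value is the same


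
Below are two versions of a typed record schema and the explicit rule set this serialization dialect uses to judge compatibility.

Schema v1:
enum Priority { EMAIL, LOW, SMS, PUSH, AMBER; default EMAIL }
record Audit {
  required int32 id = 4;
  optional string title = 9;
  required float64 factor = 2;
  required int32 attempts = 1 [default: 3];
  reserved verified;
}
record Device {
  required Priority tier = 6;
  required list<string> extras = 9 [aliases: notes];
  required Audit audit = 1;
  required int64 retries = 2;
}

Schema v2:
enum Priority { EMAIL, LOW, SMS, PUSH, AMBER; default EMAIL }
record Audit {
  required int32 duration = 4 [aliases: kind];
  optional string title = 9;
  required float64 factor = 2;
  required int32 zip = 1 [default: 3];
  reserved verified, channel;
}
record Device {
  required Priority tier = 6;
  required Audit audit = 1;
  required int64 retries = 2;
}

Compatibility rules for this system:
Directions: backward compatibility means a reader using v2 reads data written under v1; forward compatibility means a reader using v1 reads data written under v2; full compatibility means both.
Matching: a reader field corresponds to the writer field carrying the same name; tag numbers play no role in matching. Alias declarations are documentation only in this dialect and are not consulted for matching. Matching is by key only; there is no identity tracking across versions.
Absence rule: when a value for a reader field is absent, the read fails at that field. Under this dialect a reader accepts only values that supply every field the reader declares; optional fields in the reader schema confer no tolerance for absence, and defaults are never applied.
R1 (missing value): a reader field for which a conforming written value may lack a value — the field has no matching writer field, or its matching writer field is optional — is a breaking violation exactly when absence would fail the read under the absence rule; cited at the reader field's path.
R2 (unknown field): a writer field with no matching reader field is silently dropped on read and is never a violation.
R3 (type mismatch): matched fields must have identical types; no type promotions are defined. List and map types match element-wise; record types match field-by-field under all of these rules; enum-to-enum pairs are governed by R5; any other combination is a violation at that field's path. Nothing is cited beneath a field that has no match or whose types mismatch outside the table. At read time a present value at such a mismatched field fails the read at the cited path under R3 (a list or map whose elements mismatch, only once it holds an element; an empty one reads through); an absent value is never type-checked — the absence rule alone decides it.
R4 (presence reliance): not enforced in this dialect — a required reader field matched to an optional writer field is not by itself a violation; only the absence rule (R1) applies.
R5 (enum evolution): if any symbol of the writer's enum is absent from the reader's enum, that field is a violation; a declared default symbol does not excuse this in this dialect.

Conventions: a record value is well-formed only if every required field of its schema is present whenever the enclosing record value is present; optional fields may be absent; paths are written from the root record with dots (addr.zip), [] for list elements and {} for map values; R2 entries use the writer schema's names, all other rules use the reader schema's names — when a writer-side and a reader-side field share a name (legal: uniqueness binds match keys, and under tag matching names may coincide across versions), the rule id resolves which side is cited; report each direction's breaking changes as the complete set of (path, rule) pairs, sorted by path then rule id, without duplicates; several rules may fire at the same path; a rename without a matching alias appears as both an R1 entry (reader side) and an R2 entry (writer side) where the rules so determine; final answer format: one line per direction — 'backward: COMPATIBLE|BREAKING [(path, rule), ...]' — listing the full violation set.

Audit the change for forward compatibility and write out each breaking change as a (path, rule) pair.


forward: BREAKING [(audit.attempts, R1), (audit.id, R1), (audit.title, R1), (extras, R1)]

each type pair in Device: writer, then reader
forward on Device — v1 reading data written by v2:
  tier: paired with writer tier (Priority -> Priority; writer required)
  extras: no writer match
  audit: paired with writer audit (Audit -> Audit; writer required)
  retries: paired with writer retries (int64 -> int64; writer required)
  audit.id: no writer match
  audit.title: paired with writer audit.title (string -> string; writer optional)
  audit.factor: paired with writer audit.factor (float64 -> float64; writer required)
  audit.attempts: no writer match
  audit.duration (writer side), unknown to reader
  audit.zip (writer side), unknown to reader
  R1 fires at audit.attempts
  R1 fires at audit.id
  R1 fires at audit.title
  R1 fires at extras
  forward on Device therefore BREAKING (4)
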